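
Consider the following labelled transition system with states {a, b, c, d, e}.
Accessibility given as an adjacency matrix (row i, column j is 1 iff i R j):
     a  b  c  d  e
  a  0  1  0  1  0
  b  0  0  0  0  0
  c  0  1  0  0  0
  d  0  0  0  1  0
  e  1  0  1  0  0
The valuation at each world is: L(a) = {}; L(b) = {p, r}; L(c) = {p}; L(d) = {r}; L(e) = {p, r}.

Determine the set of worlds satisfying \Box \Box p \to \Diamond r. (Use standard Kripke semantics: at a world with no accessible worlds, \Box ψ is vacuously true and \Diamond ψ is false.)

Let φ = \Box \Box p \to \Diamond r. Evaluate φ at each world:
  a (successors {b, d}): φ is true.
  b (successors ∅): φ is false.
  c (successors {b}): φ is true.
  d (successors {d}): φ is true.
  e (successors {a, c}): φ is true.
For instance, at e:
  At e: \Box \Box p is false, \Diamond r is false, so \Box \Box p \to \Diamond r is true.
    At e: \Box \Box p requires \Box p at every successor {a, c}.
      \Box p fails at a, so \Box \Box p is false at e.
    At e: \Diamond r requires r at some successor in {a, c}.
      At a: r is false.
      At c: r is false.
    So \Diamond r is false at e.
Satisfying worlds: {a, c, d, e}

a, c, d, e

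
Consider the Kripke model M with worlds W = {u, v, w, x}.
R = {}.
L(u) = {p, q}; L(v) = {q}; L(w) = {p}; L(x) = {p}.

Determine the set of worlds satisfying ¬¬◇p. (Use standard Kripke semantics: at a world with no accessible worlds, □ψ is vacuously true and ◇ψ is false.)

none

Recall that ◇ψ holds at a world iff ψ holds at some accessible world.
Let φ = ¬¬◇p. Evaluate φ at each world:
  u (successors ∅): φ is false.
  v (successors ∅): φ is false.
  w (successors ∅): φ is false.
  x (successors ∅): φ is false.
For instance, at x:
  At x: ¬◇p is true, so ¬¬◇p is false.
    At x: ◇p is false, so ¬◇p is true.
      At x: no accessible worlds, so ◇p is false.
Satisfying worlds: none.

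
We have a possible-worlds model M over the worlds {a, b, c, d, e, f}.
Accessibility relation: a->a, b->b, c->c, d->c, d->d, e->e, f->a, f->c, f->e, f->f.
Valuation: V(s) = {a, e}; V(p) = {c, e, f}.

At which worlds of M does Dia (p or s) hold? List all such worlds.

a, c, d, e, f

Let φ = Dia (p or s). Evaluate φ at each world:
  a (successors {a}): φ is true.
  b (successors {b}): φ is false.
  c (successors {c}): φ is true.
  d (successors {c, d}): φ is true.
  e (successors {e}): φ is true.
  f (successors {a, c, e, f}): φ is true.
For instance, at d:
  At d: Dia (p or s) requires p or s at some successor in {c, d}.
    p or s holds at c, so Dia (p or s) is true at d.
Satisfying worlds: {a, c, d, e, f}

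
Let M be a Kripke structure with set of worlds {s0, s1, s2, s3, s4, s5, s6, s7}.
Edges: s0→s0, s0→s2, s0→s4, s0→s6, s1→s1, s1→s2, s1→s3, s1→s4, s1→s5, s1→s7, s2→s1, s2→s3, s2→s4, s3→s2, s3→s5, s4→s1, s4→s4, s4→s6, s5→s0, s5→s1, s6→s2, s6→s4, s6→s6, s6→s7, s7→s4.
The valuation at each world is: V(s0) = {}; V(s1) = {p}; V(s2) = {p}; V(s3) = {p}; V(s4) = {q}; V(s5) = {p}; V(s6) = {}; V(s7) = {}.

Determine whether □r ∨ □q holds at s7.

Yes

At s7: □r is false, □q is true, so □r ∨ □q is true.
  At s7: □r requires r at every successor {s4}.
    r fails at s4, so □r is false at s7.
  At s7: □q requires q at every successor {s4}.
    At s4: q is true.
  So □q is true at s7.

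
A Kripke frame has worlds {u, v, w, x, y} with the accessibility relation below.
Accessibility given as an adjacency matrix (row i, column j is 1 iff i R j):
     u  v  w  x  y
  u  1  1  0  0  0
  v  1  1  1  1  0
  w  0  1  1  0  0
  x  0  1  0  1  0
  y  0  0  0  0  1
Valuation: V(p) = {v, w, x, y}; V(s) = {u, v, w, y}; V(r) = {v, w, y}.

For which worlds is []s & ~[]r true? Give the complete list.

u

Recall that []ψ holds at a world iff ψ holds at every accessible world, and <>ψ holds iff ψ holds at some accessible world.
Let φ = []s & ~[]r. Evaluate φ at each world:
  u (successors {u, v}): φ is true.
  v (successors {u, v, w, x}): φ is false.
  w (successors {v, w}): φ is false.
  x (successors {v, x}): φ is false.
  y (successors {y}): φ is false.
For instance, at v:
  At v: []s is false, ~[]r is true, so []s & ~[]r is false.
    At v: []s requires s at every successor {u, v, w, x}.
      s fails at x, so []s is false at v.
    At v: []r is false, so ~[]r is true.
      At v: []r requires r at every successor {u, v, w, x}.
        r fails at u, so []r is false at v.
Satisfying worlds: {u}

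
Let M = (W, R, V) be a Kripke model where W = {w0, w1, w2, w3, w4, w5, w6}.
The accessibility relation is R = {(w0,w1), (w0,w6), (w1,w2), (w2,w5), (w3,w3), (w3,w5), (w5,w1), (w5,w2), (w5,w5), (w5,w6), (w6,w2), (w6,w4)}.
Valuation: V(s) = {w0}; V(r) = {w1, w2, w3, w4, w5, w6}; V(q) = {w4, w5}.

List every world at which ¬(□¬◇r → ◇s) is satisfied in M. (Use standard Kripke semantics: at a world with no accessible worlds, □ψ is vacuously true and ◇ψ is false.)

w4

Let φ = ¬(□¬◇r → ◇s). Evaluate φ at each world:
  w0 (successors {w1, w6}): φ is false.
  w1 (successors {w2}): φ is false.
  w2 (successors {w5}): φ is false.
  w3 (successors {w3, w5}): φ is false.
  w4 (successors ∅): φ is true.
  w5 (successors {w1, w2, w5, w6}): φ is false.
  w6 (successors {w2, w4}): φ is false.
For instance, at w3:
  At w3: □¬◇r → ◇s is true, so ¬(□¬◇r → ◇s) is false.
    At w3: □¬◇r is false, ◇s is false, so □¬◇r → ◇s is true.
      At w3: □¬◇r requires ¬◇r at every successor {w3, w5}.
        ¬◇r fails at w3, so □¬◇r is false at w3.
      At w3: ◇s requires s at some successor in {w3, w5}.
        At w3: s is false.
        At w5: s is false.
      So ◇s is false at w3.
Satisfying worlds: {w4}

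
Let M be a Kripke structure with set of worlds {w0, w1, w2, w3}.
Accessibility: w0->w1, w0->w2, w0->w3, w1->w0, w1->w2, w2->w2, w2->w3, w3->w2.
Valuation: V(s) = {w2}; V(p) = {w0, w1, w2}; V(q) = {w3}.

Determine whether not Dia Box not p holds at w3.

Recall that Box ψ holds at a world iff ψ holds at every accessible world, and Dia ψ holds iff ψ holds at some accessible world.
At w3: Dia Box not p is false, so not Dia Box not p is true.
  At w3: Dia Box not p requires Box not p at some successor in {w2}.
    At w2: Box not p is false.
  So Dia Box not p is false at w3.

Yes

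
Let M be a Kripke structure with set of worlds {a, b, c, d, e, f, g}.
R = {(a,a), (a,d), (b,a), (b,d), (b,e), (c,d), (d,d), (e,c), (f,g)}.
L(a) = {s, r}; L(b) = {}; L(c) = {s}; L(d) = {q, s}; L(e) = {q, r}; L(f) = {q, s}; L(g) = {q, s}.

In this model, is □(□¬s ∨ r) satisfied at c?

At c: □(□¬s ∨ r) requires □¬s ∨ r at every successor {d}.
  □¬s ∨ r fails at d, so □(□¬s ∨ r) is false at c.
    At d: □¬s is false, r is false, so □¬s ∨ r is false.
      At d: □¬s requires ¬s at every successor {d}.
        ¬s fails at d, so □¬s is false at d.

No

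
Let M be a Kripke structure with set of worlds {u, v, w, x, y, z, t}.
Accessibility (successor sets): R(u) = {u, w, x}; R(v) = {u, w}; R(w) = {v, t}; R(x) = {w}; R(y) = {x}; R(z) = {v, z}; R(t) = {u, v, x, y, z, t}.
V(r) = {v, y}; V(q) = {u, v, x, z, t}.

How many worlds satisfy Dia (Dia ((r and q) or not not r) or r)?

Let φ = Dia (Dia ((r and q) or not not r) or r). Evaluate φ at each world:
  u (successors {u, w, x}): φ is true.
  v (successors {u, w}): φ is true.
  w (successors {v, t}): φ is true.
  x (successors {w}): φ is true.
  y (successors {x}): φ is false.
  z (successors {v, z}): φ is true.
  t (successors {u, v, x, y, z, t}): φ is true.
For instance, at u:
  At u: Dia (Dia ((r and q) or not not r) or r) requires Dia ((r and q) or not not r) or r at some successor in {u, w, x}.
    Dia ((r and q) or not not r) or r holds at w, so Dia (Dia ((r and q) or not not r) or r) is true at u.
      At w: Dia ((r and q) or not not r) is true, r is false, so Dia ((r and q) or not not r) or r is true.
Satisfying worlds: {u, v, w, x, z, t}

6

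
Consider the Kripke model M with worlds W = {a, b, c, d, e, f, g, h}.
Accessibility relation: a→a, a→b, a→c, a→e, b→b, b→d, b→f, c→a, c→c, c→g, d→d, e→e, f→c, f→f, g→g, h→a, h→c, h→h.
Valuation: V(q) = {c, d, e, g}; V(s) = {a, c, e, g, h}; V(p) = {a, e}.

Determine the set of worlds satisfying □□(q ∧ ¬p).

Let φ = □□(q ∧ ¬p). Evaluate φ at each world:
  a (successors {a, b, c, e}): φ is false.
  b (successors {b, d, f}): φ is false.
  c (successors {a, c, g}): φ is false.
  d (successors {d}): φ is true.
  e (successors {e}): φ is false.
  f (successors {c, f}): φ is false.
  g (successors {g}): φ is true.
  h (successors {a, c, h}): φ is false.
For instance, at h:
  At h: □□(q ∧ ¬p) requires □(q ∧ ¬p) at every successor {a, c, h}.
    □(q ∧ ¬p) fails at a, so □□(q ∧ ¬p) is false at h.
      At a: □(q ∧ ¬p) requires q ∧ ¬p at every successor {a, b, c, e}.
        q ∧ ¬p fails at a, so □(q ∧ ¬p) is false at a.
Satisfying worlds: {d, g}

d, g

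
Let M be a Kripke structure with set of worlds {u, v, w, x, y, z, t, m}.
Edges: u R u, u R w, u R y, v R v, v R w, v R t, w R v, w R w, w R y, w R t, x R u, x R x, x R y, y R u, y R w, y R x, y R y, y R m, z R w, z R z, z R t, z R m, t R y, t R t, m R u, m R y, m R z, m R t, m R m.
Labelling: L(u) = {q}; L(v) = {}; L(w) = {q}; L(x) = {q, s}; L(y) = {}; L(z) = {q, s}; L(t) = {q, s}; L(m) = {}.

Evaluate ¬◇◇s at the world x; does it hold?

At x: ◇◇s is true, so ¬◇◇s is false.
  At x: ◇◇s requires ◇s at some successor in {u, x, y}.
    ◇s holds at x, so ◇◇s is true at x.
      At x: ◇s requires s at some successor in {u, x, y}.
        s holds at x, so ◇s is true at x.

No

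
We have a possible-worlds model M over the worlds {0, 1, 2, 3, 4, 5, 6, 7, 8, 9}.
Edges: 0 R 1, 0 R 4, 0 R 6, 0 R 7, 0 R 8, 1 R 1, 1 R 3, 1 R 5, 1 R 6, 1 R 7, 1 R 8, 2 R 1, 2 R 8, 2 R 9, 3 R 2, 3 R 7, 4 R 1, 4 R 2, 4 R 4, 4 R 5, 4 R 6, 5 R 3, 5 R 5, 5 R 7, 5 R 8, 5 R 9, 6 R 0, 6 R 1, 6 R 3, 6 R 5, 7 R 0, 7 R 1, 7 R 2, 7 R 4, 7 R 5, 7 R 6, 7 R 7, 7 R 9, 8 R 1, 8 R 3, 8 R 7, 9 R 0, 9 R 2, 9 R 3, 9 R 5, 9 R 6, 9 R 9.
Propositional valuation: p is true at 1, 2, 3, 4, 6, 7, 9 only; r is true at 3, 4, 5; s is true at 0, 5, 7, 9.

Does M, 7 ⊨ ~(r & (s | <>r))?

Yes

At 7: r & (s | <>r) is false, so ~(r & (s | <>r)) is true.
  At 7: r is false, s | <>r is true, so r & (s | <>r) is false.
    At 7: s is true, <>r is true, so s | <>r is true.
      At 7: <>r requires r at some successor in {0, 1, 2, 4, 5, 6, 7, 9}.
        r holds at 4, so <>r is true at 7.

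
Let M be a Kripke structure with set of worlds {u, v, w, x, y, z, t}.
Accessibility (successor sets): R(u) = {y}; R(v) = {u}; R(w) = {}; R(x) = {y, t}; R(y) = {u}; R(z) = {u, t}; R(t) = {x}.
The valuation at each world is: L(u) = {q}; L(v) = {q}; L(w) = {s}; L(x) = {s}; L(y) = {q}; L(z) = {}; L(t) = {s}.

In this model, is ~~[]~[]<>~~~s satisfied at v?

No

At v: ~[]~[]<>~~~s is true, so ~~[]~[]<>~~~s is false.
  At v: []~[]<>~~~s is false, so ~[]~[]<>~~~s is true.
    At v: []~[]<>~~~s requires ~[]<>~~~s at every successor {u}.
      ~[]<>~~~s fails at u, so []~[]<>~~~s is false at v.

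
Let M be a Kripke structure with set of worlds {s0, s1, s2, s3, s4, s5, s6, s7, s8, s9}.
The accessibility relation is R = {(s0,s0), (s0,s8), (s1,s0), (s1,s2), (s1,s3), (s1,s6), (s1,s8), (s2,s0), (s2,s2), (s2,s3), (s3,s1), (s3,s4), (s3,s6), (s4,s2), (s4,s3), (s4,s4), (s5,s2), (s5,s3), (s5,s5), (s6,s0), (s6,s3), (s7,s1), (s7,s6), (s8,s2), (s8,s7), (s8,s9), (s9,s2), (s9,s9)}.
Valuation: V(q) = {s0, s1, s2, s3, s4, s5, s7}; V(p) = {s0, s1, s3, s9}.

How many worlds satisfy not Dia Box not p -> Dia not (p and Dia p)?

9

Let φ = not Dia Box not p -> Dia not (p and Dia p). Evaluate φ at each world:
  s0 (successors {s0, s8}): φ is true.
  s1 (successors {s0, s2, s3, s6, s8}): φ is true.
  s2 (successors {s0, s2, s3}): φ is true.
  s3 (successors {s1, s4, s6}): φ is true.
  s4 (successors {s2, s3, s4}): φ is true.
  s5 (successors {s2, s3, s5}): φ is true.
  s6 (successors {s0, s3}): φ is false.
  s7 (successors {s1, s6}): φ is true.
  s8 (successors {s2, s7, s9}): φ is true.
  s9 (successors {s2, s9}): φ is true.
For instance, at s7:
  At s7: not Dia Box not p is true, Dia not (p and Dia p) is true, so not Dia Box not p -> Dia not (p and Dia p) is true.
    At s7: Dia Box not p is false, so not Dia Box not p is true.
      At s7: Dia Box not p requires Box not p at some successor in {s1, s6}.
        At s1: Box not p is false.
        At s6: Box not p is false.
      So Dia Box not p is false at s7.
    At s7: Dia not (p and Dia p) requires not (p and Dia p) at some successor in {s1, s6}.
      not (p and Dia p) holds at s6, so Dia not (p and Dia p) is true at s7.
Satisfying worlds: {s0, s1, s2, s3, s4, s5, s7, s8, s9}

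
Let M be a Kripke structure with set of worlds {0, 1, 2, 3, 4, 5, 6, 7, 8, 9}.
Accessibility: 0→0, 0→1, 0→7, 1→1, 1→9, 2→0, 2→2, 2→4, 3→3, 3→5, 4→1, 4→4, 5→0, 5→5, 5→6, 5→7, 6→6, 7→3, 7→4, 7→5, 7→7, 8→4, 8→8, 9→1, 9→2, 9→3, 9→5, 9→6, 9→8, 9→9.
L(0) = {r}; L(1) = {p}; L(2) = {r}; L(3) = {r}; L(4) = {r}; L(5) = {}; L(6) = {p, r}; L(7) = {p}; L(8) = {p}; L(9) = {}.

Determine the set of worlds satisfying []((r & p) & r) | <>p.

Recall that []ψ holds at a world iff ψ holds at every accessible world, and <>ψ holds iff ψ holds at some accessible world.
Let φ = []((r & p) & r) | <>p. Evaluate φ at each world:
  0 (successors {0, 1, 7}): φ is true.
  1 (successors {1, 9}): φ is true.
  2 (successors {0, 2, 4}): φ is false.
  3 (successors {3, 5}): φ is false.
  4 (successors {1, 4}): φ is true.
  5 (successors {0, 5, 6, 7}): φ is true.
  6 (successors {6}): φ is true.
  7 (successors {3, 4, 5, 7}): φ is true.
  8 (successors {4, 8}): φ is true.
  9 (successors {1, 2, 3, 5, 6, 8, 9}): φ is true.
For instance, at 8:
  At 8: []((r & p) & r) is false, <>p is true, so []((r & p) & r) | <>p is true.
    At 8: []((r & p) & r) requires (r & p) & r at every successor {4, 8}.
      (r & p) & r fails at 4, so []((r & p) & r) is false at 8.
    At 8: <>p requires p at some successor in {4, 8}.
      p holds at 8, so <>p is true at 8.
Satisfying worlds: {0, 1, 4, 5, 6, 7, 8, 9}

0, 1, 4, 5, 6, 7, 8, 9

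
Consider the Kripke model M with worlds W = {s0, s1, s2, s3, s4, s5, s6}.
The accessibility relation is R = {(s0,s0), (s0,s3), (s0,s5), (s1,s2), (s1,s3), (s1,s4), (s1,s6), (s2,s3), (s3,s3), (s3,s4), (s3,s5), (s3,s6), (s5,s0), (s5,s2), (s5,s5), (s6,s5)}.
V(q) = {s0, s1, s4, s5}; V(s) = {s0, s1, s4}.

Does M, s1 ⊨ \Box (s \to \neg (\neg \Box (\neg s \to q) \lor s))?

No

At s1: \Box (s \to \neg (\neg \Box (\neg s \to q) \lor s)) requires s \to \neg (\neg \Box (\neg s \to q) \lor s) at every successor {s2, s3, s4, s6}.
  s \to \neg (\neg \Box (\neg s \to q) \lor s) fails at s4, so \Box (s \to \neg (\neg \Box (\neg s \to q) \lor s)) is false at s1.
    At s4: s is true, \neg (\neg \Box (\neg s \to q) \lor s) is false, so s \to \neg (\neg \Box (\neg s \to q) \lor s) is false.
      At s4: \neg \Box (\neg s \to q) \lor s is true, so \neg (\neg \Box (\neg s \to q) \lor s) is false.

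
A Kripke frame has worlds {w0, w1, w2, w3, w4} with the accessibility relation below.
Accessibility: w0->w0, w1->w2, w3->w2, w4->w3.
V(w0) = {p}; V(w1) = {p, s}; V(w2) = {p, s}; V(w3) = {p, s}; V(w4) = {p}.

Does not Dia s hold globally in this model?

Recall that Dia ψ holds at a world iff ψ holds at some accessible world.
Let φ = not Dia s. Evaluate φ at each world:
  w0 (successors {w0}): φ is true.
  w1 (successors {w2}): φ is false.
  w2 (successors ∅): φ is true.
  w3 (successors {w2}): φ is false.
  w4 (successors {w3}): φ is false.
Detail at w1 (counterexample):
  At w1: Dia s is true, so not Dia s is false.
    At w1: Dia s requires s at some successor in {w2}.
      s holds at w2, so Dia s is true at w1.

No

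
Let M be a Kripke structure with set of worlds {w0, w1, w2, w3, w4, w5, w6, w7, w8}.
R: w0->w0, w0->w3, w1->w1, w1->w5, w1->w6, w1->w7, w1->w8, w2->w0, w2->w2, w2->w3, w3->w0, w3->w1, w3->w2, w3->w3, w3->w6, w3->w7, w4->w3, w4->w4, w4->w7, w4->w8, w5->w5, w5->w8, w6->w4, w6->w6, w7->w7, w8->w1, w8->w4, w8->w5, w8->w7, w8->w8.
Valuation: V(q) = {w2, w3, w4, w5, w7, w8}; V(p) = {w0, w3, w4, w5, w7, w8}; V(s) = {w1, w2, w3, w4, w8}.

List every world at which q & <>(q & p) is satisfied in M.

w2, w3, w4, w5, w7, w8

Let φ = q & <>(q & p). Evaluate φ at each world:
  w0 (successors {w0, w3}): φ is false.
  w1 (successors {w1, w5, w6, w7, w8}): φ is false.
  w2 (successors {w0, w2, w3}): φ is true.
  w3 (successors {w0, w1, w2, w3, w6, w7}): φ is true.
  w4 (successors {w3, w4, w7, w8}): φ is true.
  w5 (successors {w5, w8}): φ is true.
  w6 (successors {w4, w6}): φ is false.
  w7 (successors {w7}): φ is true.
  w8 (successors {w1, w4, w5, w7, w8}): φ is true.
For instance, at w7:
  At w7: q is true, <>(q & p) is true, so q & <>(q & p) is true.
    At w7: <>(q & p) requires q & p at some successor in {w7}.
      q & p holds at w7, so <>(q & p) is true at w7.
Satisfying worlds: {w2, w3, w4, w5, w7, w8}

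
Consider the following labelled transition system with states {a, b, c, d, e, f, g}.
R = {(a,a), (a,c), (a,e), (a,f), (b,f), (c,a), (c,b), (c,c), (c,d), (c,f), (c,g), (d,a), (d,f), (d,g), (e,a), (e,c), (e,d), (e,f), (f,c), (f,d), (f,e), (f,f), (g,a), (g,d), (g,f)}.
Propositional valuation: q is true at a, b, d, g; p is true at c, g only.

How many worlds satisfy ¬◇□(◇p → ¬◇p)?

7

Let φ = ¬◇□(◇p → ¬◇p). Evaluate φ at each world:
  a (successors {a, c, e, f}): φ is true.
  b (successors {f}): φ is true.
  c (successors {a, b, c, d, f, g}): φ is true.
  d (successors {a, f, g}): φ is true.
  e (successors {a, c, d, f}): φ is true.
  f (successors {c, d, e, f}): φ is true.
  g (successors {a, d, f}): φ is true.
For instance, at f:
  At f: ◇□(◇p → ¬◇p) is false, so ¬◇□(◇p → ¬◇p) is true.
    At f: ◇□(◇p → ¬◇p) requires □(◇p → ¬◇p) at some successor in {c, d, e, f}.
      At c: □(◇p → ¬◇p) is false.
      At d: □(◇p → ¬◇p) is false.
      At e: □(◇p → ¬◇p) is false.
      At f: □(◇p → ¬◇p) is false.
    So ◇□(◇p → ¬◇p) is false at f.
Satisfying worlds: {a, b, c, d, e, f, g}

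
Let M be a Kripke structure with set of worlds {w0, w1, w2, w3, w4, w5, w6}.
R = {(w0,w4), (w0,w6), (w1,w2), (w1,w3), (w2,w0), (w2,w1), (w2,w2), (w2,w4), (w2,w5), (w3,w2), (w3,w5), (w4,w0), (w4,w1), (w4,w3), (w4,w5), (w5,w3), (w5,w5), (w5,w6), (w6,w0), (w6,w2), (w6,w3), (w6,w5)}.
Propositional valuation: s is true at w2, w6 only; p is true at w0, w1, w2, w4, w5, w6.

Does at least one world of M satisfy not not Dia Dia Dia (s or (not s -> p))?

Yes

Let φ = not not Dia Dia Dia (s or (not s -> p)). Evaluate φ at each world:
  w0 (successors {w4, w6}): φ is true.
  w1 (successors {w2, w3}): φ is true.
  w2 (successors {w0, w1, w2, w4, w5}): φ is true.
  w3 (successors {w2, w5}): φ is true.
  w4 (successors {w0, w1, w3, w5}): φ is true.
  w5 (successors {w3, w5, w6}): φ is true.
  w6 (successors {w0, w2, w3, w5}): φ is true.
Detail at w0 (witness):
  At w0: not Dia Dia Dia (s or (not s -> p)) is false, so not not Dia Dia Dia (s or (not s -> p)) is true.
    At w0: Dia Dia Dia (s or (not s -> p)) is true, so not Dia Dia Dia (s or (not s -> p)) is false.
      At w0: Dia Dia Dia (s or (not s -> p)) requires Dia Dia (s or (not s -> p)) at some successor in {w4, w6}.
        Dia Dia (s or (not s -> p)) holds at w4, so Dia Dia Dia (s or (not s -> p)) is true at w0.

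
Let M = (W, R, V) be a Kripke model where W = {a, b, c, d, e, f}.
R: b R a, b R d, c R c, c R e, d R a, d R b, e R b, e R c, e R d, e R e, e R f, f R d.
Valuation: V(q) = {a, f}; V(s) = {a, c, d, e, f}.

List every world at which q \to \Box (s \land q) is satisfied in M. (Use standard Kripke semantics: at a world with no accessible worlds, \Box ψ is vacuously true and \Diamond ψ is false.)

Recall that \Box ψ holds at a world iff ψ holds at every accessible world, and \Diamond ψ holds iff ψ holds at some accessible world.
Let φ = q \to \Box (s \land q). Evaluate φ at each world:
  a (successors ∅): φ is true.
  b (successors {a, d}): φ is true.
  c (successors {c, e}): φ is true.
  d (successors {a, b}): φ is true.
  e (successors {b, c, d, e, f}): φ is true.
  f (successors {d}): φ is false.
For instance, at b:
  At b: q is false, \Box (s \land q) is false, so q \to \Box (s \land q) is true.
    At b: \Box (s \land q) requires s \land q at every successor {a, d}.
      s \land q fails at d, so \Box (s \land q) is false at b.
Satisfying worlds: {a, b, c, d, e}

a, b, c, d, e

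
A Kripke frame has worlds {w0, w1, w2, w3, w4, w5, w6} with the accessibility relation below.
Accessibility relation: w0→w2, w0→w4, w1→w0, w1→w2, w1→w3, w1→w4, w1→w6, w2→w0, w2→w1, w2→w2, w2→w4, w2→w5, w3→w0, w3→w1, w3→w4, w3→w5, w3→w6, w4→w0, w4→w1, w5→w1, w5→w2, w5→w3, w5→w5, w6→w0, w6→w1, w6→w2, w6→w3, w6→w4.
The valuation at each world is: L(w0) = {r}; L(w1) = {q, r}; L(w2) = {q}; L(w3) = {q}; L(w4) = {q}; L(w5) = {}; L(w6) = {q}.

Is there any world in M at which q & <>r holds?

Let φ = q & <>r. Evaluate φ at each world:
  w0 (successors {w2, w4}): φ is false.
  w1 (successors {w0, w2, w3, w4, w6}): φ is true.
  w2 (successors {w0, w1, w2, w4, w5}): φ is true.
  w3 (successors {w0, w1, w4, w5, w6}): φ is true.
  w4 (successors {w0, w1}): φ is true.
  w5 (successors {w1, w2, w3, w5}): φ is false.
  w6 (successors {w0, w1, w2, w3, w4}): φ is true.
Detail at w1 (witness):
  At w1: q is true, <>r is true, so q & <>r is true.
    At w1: <>r requires r at some successor in {w0, w2, w3, w4, w6}.
      r holds at w0, so <>r is true at w1.

Yes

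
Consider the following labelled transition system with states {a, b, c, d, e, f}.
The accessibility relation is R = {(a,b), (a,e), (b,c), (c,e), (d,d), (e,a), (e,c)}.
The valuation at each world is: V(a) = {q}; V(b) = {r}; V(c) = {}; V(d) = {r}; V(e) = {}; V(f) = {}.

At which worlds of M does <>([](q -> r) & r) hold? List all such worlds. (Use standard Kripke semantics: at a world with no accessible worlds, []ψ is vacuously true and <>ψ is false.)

Let φ = <>([](q -> r) & r). Evaluate φ at each world:
  a (successors {b, e}): φ is true.
  b (successors {c}): φ is false.
  c (successors {e}): φ is false.
  d (successors {d}): φ is true.
  e (successors {a, c}): φ is false.
  f (successors ∅): φ is false.
For instance, at b:
  At b: <>([](q -> r) & r) requires [](q -> r) & r at some successor in {c}.
    At c: [](q -> r) & r is false.
  So <>([](q -> r) & r) is false at b.
Satisfying worlds: {a, d}

a, d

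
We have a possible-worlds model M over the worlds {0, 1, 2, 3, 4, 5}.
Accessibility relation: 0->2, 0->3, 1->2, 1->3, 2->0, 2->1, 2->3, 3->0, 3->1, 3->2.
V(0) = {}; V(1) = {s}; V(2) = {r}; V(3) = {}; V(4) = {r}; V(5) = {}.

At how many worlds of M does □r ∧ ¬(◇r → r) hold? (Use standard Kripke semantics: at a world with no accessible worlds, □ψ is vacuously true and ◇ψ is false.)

0

Recall that □ψ holds at a world iff ψ holds at every accessible world, and ◇ψ holds iff ψ holds at some accessible world.
Let φ = □r ∧ ¬(◇r → r). Evaluate φ at each world:
  0 (successors {2, 3}): φ is false.
  1 (successors {2, 3}): φ is false.
  2 (successors {0, 1, 3}): φ is false.
  3 (successors {0, 1, 2}): φ is false.
  4 (successors ∅): φ is false.
  5 (successors ∅): φ is false.
For instance, at 0:
  At 0: □r is false, ¬(◇r → r) is true, so □r ∧ ¬(◇r → r) is false.
    At 0: □r requires r at every successor {2, 3}.
      r fails at 3, so □r is false at 0.
    At 0: ◇r → r is false, so ¬(◇r → r) is true.
      At 0: ◇r is true, r is false, so ◇r → r is false.
Satisfying worlds: none.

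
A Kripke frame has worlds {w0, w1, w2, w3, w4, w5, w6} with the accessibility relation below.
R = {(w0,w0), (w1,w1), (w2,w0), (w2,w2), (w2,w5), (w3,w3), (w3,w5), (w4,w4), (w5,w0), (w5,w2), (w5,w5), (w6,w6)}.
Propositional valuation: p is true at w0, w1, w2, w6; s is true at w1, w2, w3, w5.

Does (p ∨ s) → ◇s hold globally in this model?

Let φ = (p ∨ s) → ◇s. Evaluate φ at each world:
  w0 (successors {w0}): φ is false.
  w1 (successors {w1}): φ is true.
  w2 (successors {w0, w2, w5}): φ is true.
  w3 (successors {w3, w5}): φ is true.
  w4 (successors {w4}): φ is true.
  w5 (successors {w0, w2, w5}): φ is true.
  w6 (successors {w6}): φ is false.
Detail at w0 (counterexample):
  At w0: p ∨ s is true, ◇s is false, so (p ∨ s) → ◇s is false.
    At w0: ◇s requires s at some successor in {w0}.
      At w0: s is false.
    So ◇s is false at w0.

No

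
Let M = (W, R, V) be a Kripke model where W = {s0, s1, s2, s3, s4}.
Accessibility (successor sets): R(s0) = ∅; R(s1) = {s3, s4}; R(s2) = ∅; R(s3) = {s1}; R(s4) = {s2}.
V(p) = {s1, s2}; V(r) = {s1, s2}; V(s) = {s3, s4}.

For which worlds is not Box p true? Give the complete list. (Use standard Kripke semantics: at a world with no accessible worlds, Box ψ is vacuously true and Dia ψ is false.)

Let φ = not Box p. Evaluate φ at each world:
  s0 (successors ∅): φ is false.
  s1 (successors {s3, s4}): φ is true.
  s2 (successors ∅): φ is false.
  s3 (successors {s1}): φ is false.
  s4 (successors {s2}): φ is false.
For instance, at s3:
  At s3: Box p is true, so not Box p is false.
    At s3: Box p requires p at every successor {s1}.
      At s1: p is true.
    So Box p is true at s3.
Satisfying worlds: {s1}

s1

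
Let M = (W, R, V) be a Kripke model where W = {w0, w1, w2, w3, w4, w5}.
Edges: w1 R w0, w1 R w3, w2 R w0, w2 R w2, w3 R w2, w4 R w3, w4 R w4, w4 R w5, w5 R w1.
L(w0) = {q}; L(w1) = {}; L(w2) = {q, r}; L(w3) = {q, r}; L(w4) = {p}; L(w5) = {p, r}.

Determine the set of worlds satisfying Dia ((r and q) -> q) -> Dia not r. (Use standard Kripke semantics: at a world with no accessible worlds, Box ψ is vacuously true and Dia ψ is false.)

Let φ = Dia ((r and q) -> q) -> Dia not r. Evaluate φ at each world:
  w0 (successors ∅): φ is true.
  w1 (successors {w0, w3}): φ is true.
  w2 (successors {w0, w2}): φ is true.
  w3 (successors {w2}): φ is false.
  w4 (successors {w3, w4, w5}): φ is true.
  w5 (successors {w1}): φ is true.
For instance, at w3:
  At w3: Dia ((r and q) -> q) is true, Dia not r is false, so Dia ((r and q) -> q) -> Dia not r is false.
    At w3: Dia ((r and q) -> q) requires (r and q) -> q at some successor in {w2}.
      (r and q) -> q holds at w2, so Dia ((r and q) -> q) is true at w3.
    At w3: Dia not r requires not r at some successor in {w2}.
      At w2: not r is false.
    So Dia not r is false at w3.
Satisfying worlds: {w0, w1, w2, w4, w5}

w0, w1, w2, w4, w5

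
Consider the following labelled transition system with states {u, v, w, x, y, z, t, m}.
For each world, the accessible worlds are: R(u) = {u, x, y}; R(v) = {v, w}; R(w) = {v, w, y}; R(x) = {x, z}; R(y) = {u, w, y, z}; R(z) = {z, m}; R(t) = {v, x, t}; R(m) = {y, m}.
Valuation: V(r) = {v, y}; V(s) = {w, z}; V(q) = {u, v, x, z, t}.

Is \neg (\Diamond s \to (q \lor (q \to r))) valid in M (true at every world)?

No

Let φ = \neg (\Diamond s \to (q \lor (q \to r))). Evaluate φ at each world:
  u (successors {u, x, y}): φ is false.
  v (successors {v, w}): φ is false.
  w (successors {v, w, y}): φ is false.
  x (successors {x, z}): φ is false.
  y (successors {u, w, y, z}): φ is false.
  z (successors {z, m}): φ is false.
  t (successors {v, x, t}): φ is false.
  m (successors {y, m}): φ is false.
Detail at u (counterexample):
  At u: \Diamond s \to (q \lor (q \to r)) is true, so \neg (\Diamond s \to (q \lor (q \to r))) is false.
    At u: \Diamond s is false, q \lor (q \to r) is true, so \Diamond s \to (q \lor (q \to r)) is true.
      At u: \Diamond s requires s at some successor in {u, x, y}.
        At u: s is false.
        At x: s is false.
        At y: s is false.
      So \Diamond s is false at u.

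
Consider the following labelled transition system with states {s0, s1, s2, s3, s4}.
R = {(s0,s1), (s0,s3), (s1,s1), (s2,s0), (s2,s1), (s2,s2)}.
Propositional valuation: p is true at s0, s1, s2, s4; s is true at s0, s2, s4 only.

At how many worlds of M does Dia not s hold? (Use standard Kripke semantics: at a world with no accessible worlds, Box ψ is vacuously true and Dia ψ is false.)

Let φ = Dia not s. Evaluate φ at each world:
  s0 (successors {s1, s3}): φ is true.
  s1 (successors {s1}): φ is true.
  s2 (successors {s0, s1, s2}): φ is true.
  s3 (successors ∅): φ is false.
  s4 (successors ∅): φ is false.
For instance, at s1:
  At s1: Dia not s requires not s at some successor in {s1}.
    not s holds at s1, so Dia not s is true at s1.
Satisfying worlds: {s0, s1, s2}

3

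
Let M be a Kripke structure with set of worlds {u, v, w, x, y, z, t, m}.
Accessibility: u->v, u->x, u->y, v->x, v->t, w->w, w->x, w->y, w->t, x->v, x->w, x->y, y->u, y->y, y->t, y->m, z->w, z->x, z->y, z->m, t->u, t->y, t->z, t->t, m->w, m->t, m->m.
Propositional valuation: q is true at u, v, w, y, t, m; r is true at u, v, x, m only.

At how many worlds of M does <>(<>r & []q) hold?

8

Let φ = <>(<>r & []q). Evaluate φ at each world:
  u (successors {v, x, y}): φ is true.
  v (successors {x, t}): φ is true.
  w (successors {w, x, y, t}): φ is true.
  x (successors {v, w, y}): φ is true.
  y (successors {u, y, t, m}): φ is true.
  z (successors {w, x, y, m}): φ is true.
  t (successors {u, y, z, t}): φ is true.
  m (successors {w, t, m}): φ is true.
For instance, at x:
  At x: <>(<>r & []q) requires <>r & []q at some successor in {v, w, y}.
    <>r & []q holds at y, so <>(<>r & []q) is true at x.
      At y: <>r is true, []q is true, so <>r & []q is true.
Satisfying worlds: {u, v, w, x, y, z, t, m}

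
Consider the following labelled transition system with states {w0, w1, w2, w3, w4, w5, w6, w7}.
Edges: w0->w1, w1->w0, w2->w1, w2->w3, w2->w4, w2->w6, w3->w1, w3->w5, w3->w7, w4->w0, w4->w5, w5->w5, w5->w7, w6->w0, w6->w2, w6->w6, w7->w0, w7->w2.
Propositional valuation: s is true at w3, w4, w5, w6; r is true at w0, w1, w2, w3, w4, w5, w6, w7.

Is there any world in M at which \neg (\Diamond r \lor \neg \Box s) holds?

No

Let φ = \neg (\Diamond r \lor \neg \Box s). Evaluate φ at each world:
  w0 (successors {w1}): φ is false.
  w1 (successors {w0}): φ is false.
  w2 (successors {w1, w3, w4, w6}): φ is false.
  w3 (successors {w1, w5, w7}): φ is false.
  w4 (successors {w0, w5}): φ is false.
  w5 (successors {w5, w7}): φ is false.
  w6 (successors {w0, w2, w6}): φ is false.
  w7 (successors {w0, w2}): φ is false.
For instance, at w2:
  At w2: \Diamond r \lor \neg \Box s is true, so \neg (\Diamond r \lor \neg \Box s) is false.
    At w2: \Diamond r is true, \neg \Box s is true, so \Diamond r \lor \neg \Box s is true.
      At w2: \Diamond r requires r at some successor in {w1, w3, w4, w6}.
        r holds at w1, so \Diamond r is true at w2.
      At w2: \Box s is false, so \neg \Box s is true.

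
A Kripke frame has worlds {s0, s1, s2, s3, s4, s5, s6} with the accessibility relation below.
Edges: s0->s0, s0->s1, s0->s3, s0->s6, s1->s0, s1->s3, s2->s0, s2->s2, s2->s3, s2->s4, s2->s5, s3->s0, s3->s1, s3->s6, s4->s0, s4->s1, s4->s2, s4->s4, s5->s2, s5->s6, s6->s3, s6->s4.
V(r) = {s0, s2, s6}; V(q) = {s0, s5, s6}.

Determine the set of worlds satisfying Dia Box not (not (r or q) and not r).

Let φ = Dia Box not (not (r or q) and not r). Evaluate φ at each world:
  s0 (successors {s0, s1, s3, s6}): φ is false.
  s1 (successors {s0, s3}): φ is false.
  s2 (successors {s0, s2, s3, s4, s5}): φ is true.
  s3 (successors {s0, s1, s6}): φ is false.
  s4 (successors {s0, s1, s2, s4}): φ is false.
  s5 (successors {s2, s6}): φ is false.
  s6 (successors {s3, s4}): φ is false.
For instance, at s0:
  At s0: Dia Box not (not (r or q) and not r) requires Box not (not (r or q) and not r) at some successor in {s0, s1, s3, s6}.
    At s0: Box not (not (r or q) and not r) is false.
    At s1: Box not (not (r or q) and not r) is false.
    At s3: Box not (not (r or q) and not r) is false.
    At s6: Box not (not (r or q) and not r) is false.
  So Dia Box not (not (r or q) and not r) is false at s0.
Satisfying worlds: {s2}

s2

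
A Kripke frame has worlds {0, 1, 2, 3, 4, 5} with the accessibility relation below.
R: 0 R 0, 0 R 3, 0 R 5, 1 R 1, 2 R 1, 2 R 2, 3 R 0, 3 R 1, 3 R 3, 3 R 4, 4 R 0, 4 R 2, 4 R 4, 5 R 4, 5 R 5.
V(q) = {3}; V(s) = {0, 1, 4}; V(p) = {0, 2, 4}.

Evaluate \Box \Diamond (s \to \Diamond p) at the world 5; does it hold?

Yes

At 5: \Box \Diamond (s \to \Diamond p) requires \Diamond (s \to \Diamond p) at every successor {4, 5}.
    At 4: \Diamond (s \to \Diamond p) requires s \to \Diamond p at some successor in {0, 2, 4}.
      s \to \Diamond p holds at 0, so \Diamond (s \to \Diamond p) is true at 4.
    At 5: \Diamond (s \to \Diamond p) requires s \to \Diamond p at some successor in {4, 5}.
      s \to \Diamond p holds at 4, so \Diamond (s \to \Diamond p) is true at 5.
So \Box \Diamond (s \to \Diamond p) is true at 5.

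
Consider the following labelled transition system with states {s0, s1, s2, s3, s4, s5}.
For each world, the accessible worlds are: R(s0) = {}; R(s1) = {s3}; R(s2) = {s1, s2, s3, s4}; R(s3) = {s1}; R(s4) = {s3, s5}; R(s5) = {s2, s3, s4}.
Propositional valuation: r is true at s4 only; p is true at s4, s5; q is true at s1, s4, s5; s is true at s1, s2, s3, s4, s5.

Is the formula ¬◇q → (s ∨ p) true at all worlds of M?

Recall that ◇ψ holds at a world iff ψ holds at some accessible world.
Let φ = ¬◇q → (s ∨ p). Evaluate φ at each world:
  s0 (successors ∅): φ is false.
  s1 (successors {s3}): φ is true.
  s2 (successors {s1, s2, s3, s4}): φ is true.
  s3 (successors {s1}): φ is true.
  s4 (successors {s3, s5}): φ is true.
  s5 (successors {s2, s3, s4}): φ is true.
Detail at s0 (counterexample):
  At s0: ¬◇q is true, s ∨ p is false, so ¬◇q → (s ∨ p) is false.
    At s0: ◇q is false, so ¬◇q is true.
      At s0: no accessible worlds, so ◇q is false.

No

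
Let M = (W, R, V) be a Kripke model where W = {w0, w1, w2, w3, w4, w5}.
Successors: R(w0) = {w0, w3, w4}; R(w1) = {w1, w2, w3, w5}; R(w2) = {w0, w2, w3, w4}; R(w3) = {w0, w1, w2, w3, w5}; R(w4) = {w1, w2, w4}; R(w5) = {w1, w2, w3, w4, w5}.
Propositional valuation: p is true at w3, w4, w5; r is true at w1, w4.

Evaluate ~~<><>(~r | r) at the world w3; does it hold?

Yes

At w3: ~<><>(~r | r) is false, so ~~<><>(~r | r) is true.
  At w3: <><>(~r | r) is true, so ~<><>(~r | r) is false.
    At w3: <><>(~r | r) requires <>(~r | r) at some successor in {w0, w1, w2, w3, w5}.
      <>(~r | r) holds at w0, so <><>(~r | r) is true at w3.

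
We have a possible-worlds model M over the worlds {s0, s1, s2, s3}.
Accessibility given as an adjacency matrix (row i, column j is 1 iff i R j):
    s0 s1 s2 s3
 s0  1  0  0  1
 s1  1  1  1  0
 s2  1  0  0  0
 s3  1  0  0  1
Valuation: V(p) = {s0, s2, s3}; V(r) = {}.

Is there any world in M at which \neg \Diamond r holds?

Let φ = \neg \Diamond r. Evaluate φ at each world:
  s0 (successors {s0, s3}): φ is true.
  s1 (successors {s0, s1, s2}): φ is true.
  s2 (successors {s0}): φ is true.
  s3 (successors {s0, s3}): φ is true.
Detail at s0 (witness):
  At s0: \Diamond r is false, so \neg \Diamond r is true.
    At s0: \Diamond r requires r at some successor in {s0, s3}.
      At s0: r is false.
      At s3: r is false.
    So \Diamond r is false at s0.

Yes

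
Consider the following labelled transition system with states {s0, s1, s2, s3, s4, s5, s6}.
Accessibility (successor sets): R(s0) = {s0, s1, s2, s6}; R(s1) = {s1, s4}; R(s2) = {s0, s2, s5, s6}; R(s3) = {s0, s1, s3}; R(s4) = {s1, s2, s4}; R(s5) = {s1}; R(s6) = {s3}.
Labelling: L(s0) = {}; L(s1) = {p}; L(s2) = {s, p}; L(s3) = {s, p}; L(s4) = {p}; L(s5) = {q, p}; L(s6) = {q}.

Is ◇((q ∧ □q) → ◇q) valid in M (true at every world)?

Yes

Let φ = ◇((q ∧ □q) → ◇q). Evaluate φ at each world:
  s0 (successors {s0, s1, s2, s6}): φ is true.
  s1 (successors {s1, s4}): φ is true.
  s2 (successors {s0, s2, s5, s6}): φ is true.
  s3 (successors {s0, s1, s3}): φ is true.
  s4 (successors {s1, s2, s4}): φ is true.
  s5 (successors {s1}): φ is true.
  s6 (successors {s3}): φ is true.
For instance, at s3:
  At s3: ◇((q ∧ □q) → ◇q) requires (q ∧ □q) → ◇q at some successor in {s0, s1, s3}.
    (q ∧ □q) → ◇q holds at s0, so ◇((q ∧ □q) → ◇q) is true at s3.
      At s0: q ∧ □q is false, ◇q is true, so (q ∧ □q) → ◇q is true.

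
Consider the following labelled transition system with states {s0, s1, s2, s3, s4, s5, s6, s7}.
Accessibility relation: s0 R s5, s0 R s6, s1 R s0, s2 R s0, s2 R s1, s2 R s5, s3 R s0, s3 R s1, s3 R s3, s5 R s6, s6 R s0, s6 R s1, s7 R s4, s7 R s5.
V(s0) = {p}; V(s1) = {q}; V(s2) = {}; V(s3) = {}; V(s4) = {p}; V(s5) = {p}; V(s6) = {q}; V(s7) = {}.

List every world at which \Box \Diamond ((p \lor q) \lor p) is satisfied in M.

s0, s1, s2, s3, s4, s5, s6

Recall that \Box ψ holds at a world iff ψ holds at every accessible world, and \Diamond ψ holds iff ψ holds at some accessible world.
Let φ = \Box \Diamond ((p \lor q) \lor p). Evaluate φ at each world:
  s0 (successors {s5, s6}): φ is true.
  s1 (successors {s0}): φ is true.
  s2 (successors {s0, s1, s5}): φ is true.
  s3 (successors {s0, s1, s3}): φ is true.
  s4 (successors ∅): φ is true.
  s5 (successors {s6}): φ is true.
  s6 (successors {s0, s1}): φ is true.
  s7 (successors {s4, s5}): φ is false.
For instance, at s6:
  At s6: \Box \Diamond ((p \lor q) \lor p) requires \Diamond ((p \lor q) \lor p) at every successor {s0, s1}.
      At s0: \Diamond ((p \lor q) \lor p) requires (p \lor q) \lor p at some successor in {s5, s6}.
        (p \lor q) \lor p holds at s5, so \Diamond ((p \lor q) \lor p) is true at s0.
      At s1: \Diamond ((p \lor q) \lor p) requires (p \lor q) \lor p at some successor in {s0}.
        (p \lor q) \lor p holds at s0, so \Diamond ((p \lor q) \lor p) is true at s1.
  So \Box \Diamond ((p \lor q) \lor p) is true at s6.
Satisfying worlds: {s0, s1, s2, s3, s4, s5, s6}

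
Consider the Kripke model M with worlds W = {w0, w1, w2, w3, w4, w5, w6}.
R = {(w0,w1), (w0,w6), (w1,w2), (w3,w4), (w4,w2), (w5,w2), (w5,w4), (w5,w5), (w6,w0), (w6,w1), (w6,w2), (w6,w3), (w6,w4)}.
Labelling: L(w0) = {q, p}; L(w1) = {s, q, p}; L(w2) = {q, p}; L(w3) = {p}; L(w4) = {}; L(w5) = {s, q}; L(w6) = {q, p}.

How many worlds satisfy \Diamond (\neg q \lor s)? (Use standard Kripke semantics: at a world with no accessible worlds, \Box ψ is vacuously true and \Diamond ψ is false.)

Let φ = \Diamond (\neg q \lor s). Evaluate φ at each world:
  w0 (successors {w1, w6}): φ is true.
  w1 (successors {w2}): φ is false.
  w2 (successors ∅): φ is false.
  w3 (successors {w4}): φ is true.
  w4 (successors {w2}): φ is false.
  w5 (successors {w2, w4, w5}): φ is true.
  w6 (successors {w0, w1, w2, w3, w4}): φ is true.
For instance, at w1:
  At w1: \Diamond (\neg q \lor s) requires \neg q \lor s at some successor in {w2}.
    At w2: \neg q \lor s is false.
  So \Diamond (\neg q \lor s) is false at w1.
Satisfying worlds: {w0, w3, w5, w6}

4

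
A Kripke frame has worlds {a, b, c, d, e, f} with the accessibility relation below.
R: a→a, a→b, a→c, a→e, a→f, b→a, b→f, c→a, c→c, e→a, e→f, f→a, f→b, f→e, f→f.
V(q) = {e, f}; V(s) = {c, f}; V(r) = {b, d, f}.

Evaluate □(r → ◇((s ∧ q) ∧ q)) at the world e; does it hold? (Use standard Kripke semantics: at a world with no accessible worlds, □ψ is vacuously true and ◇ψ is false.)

Recall that □ψ holds at a world iff ψ holds at every accessible world, and ◇ψ holds iff ψ holds at some accessible world.
At e: □(r → ◇((s ∧ q) ∧ q)) requires r → ◇((s ∧ q) ∧ q) at every successor {a, f}.
    At a: r is false, ◇((s ∧ q) ∧ q) is true, so r → ◇((s ∧ q) ∧ q) is true.
      At a: ◇((s ∧ q) ∧ q) requires (s ∧ q) ∧ q at some successor in {a, b, c, e, f}.
        (s ∧ q) ∧ q holds at f, so ◇((s ∧ q) ∧ q) is true at a.
    At f: r is true, ◇((s ∧ q) ∧ q) is true, so r → ◇((s ∧ q) ∧ q) is true.
      At f: ◇((s ∧ q) ∧ q) requires (s ∧ q) ∧ q at some successor in {a, b, e, f}.
        (s ∧ q) ∧ q holds at f, so ◇((s ∧ q) ∧ q) is true at f.
So □(r → ◇((s ∧ q) ∧ q)) is true at e.

Yes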